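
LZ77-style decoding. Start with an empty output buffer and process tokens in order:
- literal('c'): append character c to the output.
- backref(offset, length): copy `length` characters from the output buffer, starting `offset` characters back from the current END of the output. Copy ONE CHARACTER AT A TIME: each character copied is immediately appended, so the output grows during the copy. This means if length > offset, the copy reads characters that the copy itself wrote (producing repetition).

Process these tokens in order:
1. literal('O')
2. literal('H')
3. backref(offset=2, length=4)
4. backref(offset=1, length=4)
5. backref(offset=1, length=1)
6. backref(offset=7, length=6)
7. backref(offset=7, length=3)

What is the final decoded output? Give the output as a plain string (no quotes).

Token 1: literal('O'). Output: "O"
Token 2: literal('H'). Output: "OH"
Token 3: backref(off=2, len=4) (overlapping!). Copied 'OHOH' from pos 0. Output: "OHOHOH"
Token 4: backref(off=1, len=4) (overlapping!). Copied 'HHHH' from pos 5. Output: "OHOHOHHHHH"
Token 5: backref(off=1, len=1). Copied 'H' from pos 9. Output: "OHOHOHHHHHH"
Token 6: backref(off=7, len=6). Copied 'OHHHHH' from pos 4. Output: "OHOHOHHHHHHOHHHHH"
Token 7: backref(off=7, len=3). Copied 'HOH' from pos 10. Output: "OHOHOHHHHHHOHHHHHHOH"

Answer: OHOHOHHHHHHOHHHHHHOH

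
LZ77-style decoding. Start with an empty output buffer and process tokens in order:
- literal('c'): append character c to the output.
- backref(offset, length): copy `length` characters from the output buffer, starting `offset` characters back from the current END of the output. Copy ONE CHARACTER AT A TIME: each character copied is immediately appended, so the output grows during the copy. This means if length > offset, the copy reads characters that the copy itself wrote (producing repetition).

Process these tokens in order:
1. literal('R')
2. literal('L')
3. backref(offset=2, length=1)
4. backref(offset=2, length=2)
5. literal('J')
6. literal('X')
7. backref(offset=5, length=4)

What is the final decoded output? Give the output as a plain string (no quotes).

Token 1: literal('R'). Output: "R"
Token 2: literal('L'). Output: "RL"
Token 3: backref(off=2, len=1). Copied 'R' from pos 0. Output: "RLR"
Token 4: backref(off=2, len=2). Copied 'LR' from pos 1. Output: "RLRLR"
Token 5: literal('J'). Output: "RLRLRJ"
Token 6: literal('X'). Output: "RLRLRJX"
Token 7: backref(off=5, len=4). Copied 'RLRJ' from pos 2. Output: "RLRLRJXRLRJ"

Answer: RLRLRJXRLRJ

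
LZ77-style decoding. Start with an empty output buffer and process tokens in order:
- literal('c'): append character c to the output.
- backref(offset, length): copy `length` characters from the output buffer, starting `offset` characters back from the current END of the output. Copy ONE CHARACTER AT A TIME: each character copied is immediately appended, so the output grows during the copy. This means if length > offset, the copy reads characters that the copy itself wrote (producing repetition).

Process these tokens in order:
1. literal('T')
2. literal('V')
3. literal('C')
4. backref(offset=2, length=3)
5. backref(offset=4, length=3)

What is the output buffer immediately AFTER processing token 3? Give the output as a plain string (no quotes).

Answer: TVC

Derivation:
Token 1: literal('T'). Output: "T"
Token 2: literal('V'). Output: "TV"
Token 3: literal('C'). Output: "TVC"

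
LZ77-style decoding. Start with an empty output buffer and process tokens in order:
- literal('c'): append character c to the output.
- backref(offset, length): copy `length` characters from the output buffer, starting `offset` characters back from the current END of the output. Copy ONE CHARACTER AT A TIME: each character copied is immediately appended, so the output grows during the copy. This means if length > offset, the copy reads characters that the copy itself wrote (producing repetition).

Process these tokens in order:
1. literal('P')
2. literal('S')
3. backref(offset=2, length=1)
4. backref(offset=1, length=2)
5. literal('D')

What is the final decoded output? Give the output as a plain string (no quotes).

Token 1: literal('P'). Output: "P"
Token 2: literal('S'). Output: "PS"
Token 3: backref(off=2, len=1). Copied 'P' from pos 0. Output: "PSP"
Token 4: backref(off=1, len=2) (overlapping!). Copied 'PP' from pos 2. Output: "PSPPP"
Token 5: literal('D'). Output: "PSPPPD"

Answer: PSPPPD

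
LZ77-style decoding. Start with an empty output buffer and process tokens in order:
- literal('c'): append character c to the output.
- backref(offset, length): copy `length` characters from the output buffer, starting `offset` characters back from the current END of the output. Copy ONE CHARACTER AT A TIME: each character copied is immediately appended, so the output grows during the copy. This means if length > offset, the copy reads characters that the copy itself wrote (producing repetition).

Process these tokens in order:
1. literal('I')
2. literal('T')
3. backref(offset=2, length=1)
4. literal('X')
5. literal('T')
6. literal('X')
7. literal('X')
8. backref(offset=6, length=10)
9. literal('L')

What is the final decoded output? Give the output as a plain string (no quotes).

Token 1: literal('I'). Output: "I"
Token 2: literal('T'). Output: "IT"
Token 3: backref(off=2, len=1). Copied 'I' from pos 0. Output: "ITI"
Token 4: literal('X'). Output: "ITIX"
Token 5: literal('T'). Output: "ITIXT"
Token 6: literal('X'). Output: "ITIXTX"
Token 7: literal('X'). Output: "ITIXTXX"
Token 8: backref(off=6, len=10) (overlapping!). Copied 'TIXTXXTIXT' from pos 1. Output: "ITIXTXXTIXTXXTIXT"
Token 9: literal('L'). Output: "ITIXTXXTIXTXXTIXTL"

Answer: ITIXTXXTIXTXXTIXTL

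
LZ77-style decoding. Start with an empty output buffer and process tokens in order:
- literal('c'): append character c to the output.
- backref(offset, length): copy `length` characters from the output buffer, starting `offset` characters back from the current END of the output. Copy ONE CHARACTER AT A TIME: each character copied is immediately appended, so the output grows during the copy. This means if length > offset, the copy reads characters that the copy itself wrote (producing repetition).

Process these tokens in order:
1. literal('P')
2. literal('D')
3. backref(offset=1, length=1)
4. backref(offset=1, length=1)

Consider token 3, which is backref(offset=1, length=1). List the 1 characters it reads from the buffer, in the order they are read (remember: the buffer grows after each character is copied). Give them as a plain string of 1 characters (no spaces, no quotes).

Answer: D

Derivation:
Token 1: literal('P'). Output: "P"
Token 2: literal('D'). Output: "PD"
Token 3: backref(off=1, len=1). Buffer before: "PD" (len 2)
  byte 1: read out[1]='D', append. Buffer now: "PDD"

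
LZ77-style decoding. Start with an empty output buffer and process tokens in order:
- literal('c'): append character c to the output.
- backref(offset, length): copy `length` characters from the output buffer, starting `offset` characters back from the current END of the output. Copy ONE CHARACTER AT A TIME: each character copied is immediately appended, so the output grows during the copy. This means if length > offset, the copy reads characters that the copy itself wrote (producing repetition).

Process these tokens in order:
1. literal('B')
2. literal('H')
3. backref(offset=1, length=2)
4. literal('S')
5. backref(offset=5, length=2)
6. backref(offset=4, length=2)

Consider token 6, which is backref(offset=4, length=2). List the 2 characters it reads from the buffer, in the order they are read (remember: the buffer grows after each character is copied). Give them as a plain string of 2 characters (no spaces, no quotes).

Token 1: literal('B'). Output: "B"
Token 2: literal('H'). Output: "BH"
Token 3: backref(off=1, len=2) (overlapping!). Copied 'HH' from pos 1. Output: "BHHH"
Token 4: literal('S'). Output: "BHHHS"
Token 5: backref(off=5, len=2). Copied 'BH' from pos 0. Output: "BHHHSBH"
Token 6: backref(off=4, len=2). Buffer before: "BHHHSBH" (len 7)
  byte 1: read out[3]='H', append. Buffer now: "BHHHSBHH"
  byte 2: read out[4]='S', append. Buffer now: "BHHHSBHHS"

Answer: HS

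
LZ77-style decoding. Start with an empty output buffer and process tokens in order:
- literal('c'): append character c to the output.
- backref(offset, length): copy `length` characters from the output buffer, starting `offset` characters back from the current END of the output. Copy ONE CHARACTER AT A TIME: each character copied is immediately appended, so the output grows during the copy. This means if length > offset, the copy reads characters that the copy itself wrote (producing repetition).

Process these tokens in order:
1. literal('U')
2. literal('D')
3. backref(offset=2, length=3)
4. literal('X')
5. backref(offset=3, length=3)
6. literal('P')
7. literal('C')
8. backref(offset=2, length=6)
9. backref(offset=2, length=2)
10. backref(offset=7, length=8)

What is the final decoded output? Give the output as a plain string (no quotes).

Token 1: literal('U'). Output: "U"
Token 2: literal('D'). Output: "UD"
Token 3: backref(off=2, len=3) (overlapping!). Copied 'UDU' from pos 0. Output: "UDUDU"
Token 4: literal('X'). Output: "UDUDUX"
Token 5: backref(off=3, len=3). Copied 'DUX' from pos 3. Output: "UDUDUXDUX"
Token 6: literal('P'). Output: "UDUDUXDUXP"
Token 7: literal('C'). Output: "UDUDUXDUXPC"
Token 8: backref(off=2, len=6) (overlapping!). Copied 'PCPCPC' from pos 9. Output: "UDUDUXDUXPCPCPCPC"
Token 9: backref(off=2, len=2). Copied 'PC' from pos 15. Output: "UDUDUXDUXPCPCPCPCPC"
Token 10: backref(off=7, len=8) (overlapping!). Copied 'CPCPCPCC' from pos 12. Output: "UDUDUXDUXPCPCPCPCPCCPCPCPCC"

Answer: UDUDUXDUXPCPCPCPCPCCPCPCPCC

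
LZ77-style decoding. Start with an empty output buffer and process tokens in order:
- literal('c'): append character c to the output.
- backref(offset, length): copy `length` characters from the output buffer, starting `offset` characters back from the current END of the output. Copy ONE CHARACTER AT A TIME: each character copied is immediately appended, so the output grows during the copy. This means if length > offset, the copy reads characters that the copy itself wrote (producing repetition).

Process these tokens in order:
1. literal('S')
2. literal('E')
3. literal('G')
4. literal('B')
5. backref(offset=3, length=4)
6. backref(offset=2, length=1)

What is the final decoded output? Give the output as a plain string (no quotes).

Answer: SEGBEGBEB

Derivation:
Token 1: literal('S'). Output: "S"
Token 2: literal('E'). Output: "SE"
Token 3: literal('G'). Output: "SEG"
Token 4: literal('B'). Output: "SEGB"
Token 5: backref(off=3, len=4) (overlapping!). Copied 'EGBE' from pos 1. Output: "SEGBEGBE"
Token 6: backref(off=2, len=1). Copied 'B' from pos 6. Output: "SEGBEGBEB"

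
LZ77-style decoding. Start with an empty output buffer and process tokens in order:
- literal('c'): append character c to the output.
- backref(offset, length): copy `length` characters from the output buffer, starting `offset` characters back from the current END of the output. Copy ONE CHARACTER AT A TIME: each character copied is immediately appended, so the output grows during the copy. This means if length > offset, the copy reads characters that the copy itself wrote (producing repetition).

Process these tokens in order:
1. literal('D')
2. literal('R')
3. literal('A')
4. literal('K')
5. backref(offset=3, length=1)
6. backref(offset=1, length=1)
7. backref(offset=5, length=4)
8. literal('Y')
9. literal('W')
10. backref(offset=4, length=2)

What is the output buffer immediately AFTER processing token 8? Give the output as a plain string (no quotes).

Token 1: literal('D'). Output: "D"
Token 2: literal('R'). Output: "DR"
Token 3: literal('A'). Output: "DRA"
Token 4: literal('K'). Output: "DRAK"
Token 5: backref(off=3, len=1). Copied 'R' from pos 1. Output: "DRAKR"
Token 6: backref(off=1, len=1). Copied 'R' from pos 4. Output: "DRAKRR"
Token 7: backref(off=5, len=4). Copied 'RAKR' from pos 1. Output: "DRAKRRRAKR"
Token 8: literal('Y'). Output: "DRAKRRRAKRY"

Answer: DRAKRRRAKRY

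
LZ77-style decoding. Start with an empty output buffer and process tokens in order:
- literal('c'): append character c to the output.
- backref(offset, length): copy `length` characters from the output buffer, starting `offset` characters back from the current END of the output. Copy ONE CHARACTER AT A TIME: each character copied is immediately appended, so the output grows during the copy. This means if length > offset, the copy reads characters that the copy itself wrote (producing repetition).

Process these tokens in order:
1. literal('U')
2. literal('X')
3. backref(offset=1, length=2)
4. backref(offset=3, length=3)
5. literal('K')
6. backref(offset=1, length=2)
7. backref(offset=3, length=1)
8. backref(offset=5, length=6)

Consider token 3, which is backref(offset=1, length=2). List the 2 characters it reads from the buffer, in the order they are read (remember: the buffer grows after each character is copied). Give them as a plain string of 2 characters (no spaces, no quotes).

Answer: XX

Derivation:
Token 1: literal('U'). Output: "U"
Token 2: literal('X'). Output: "UX"
Token 3: backref(off=1, len=2). Buffer before: "UX" (len 2)
  byte 1: read out[1]='X', append. Buffer now: "UXX"
  byte 2: read out[2]='X', append. Buffer now: "UXXX"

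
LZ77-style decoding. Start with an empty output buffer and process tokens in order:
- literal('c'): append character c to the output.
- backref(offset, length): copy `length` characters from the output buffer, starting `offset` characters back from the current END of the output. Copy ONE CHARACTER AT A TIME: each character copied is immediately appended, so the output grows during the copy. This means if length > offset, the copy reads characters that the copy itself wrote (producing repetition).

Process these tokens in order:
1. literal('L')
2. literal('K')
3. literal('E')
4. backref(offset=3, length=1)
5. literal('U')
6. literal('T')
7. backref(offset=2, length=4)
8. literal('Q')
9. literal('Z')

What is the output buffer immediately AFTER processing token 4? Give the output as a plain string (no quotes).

Token 1: literal('L'). Output: "L"
Token 2: literal('K'). Output: "LK"
Token 3: literal('E'). Output: "LKE"
Token 4: backref(off=3, len=1). Copied 'L' from pos 0. Output: "LKEL"

Answer: LKEL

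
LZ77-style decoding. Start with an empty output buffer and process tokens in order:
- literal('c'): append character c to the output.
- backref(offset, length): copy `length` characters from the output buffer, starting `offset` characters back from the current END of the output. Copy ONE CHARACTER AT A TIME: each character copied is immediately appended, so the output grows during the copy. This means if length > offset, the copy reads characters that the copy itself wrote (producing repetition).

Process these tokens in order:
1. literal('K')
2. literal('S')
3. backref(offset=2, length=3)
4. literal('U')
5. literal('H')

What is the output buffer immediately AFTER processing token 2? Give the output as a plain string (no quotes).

Token 1: literal('K'). Output: "K"
Token 2: literal('S'). Output: "KS"

Answer: KS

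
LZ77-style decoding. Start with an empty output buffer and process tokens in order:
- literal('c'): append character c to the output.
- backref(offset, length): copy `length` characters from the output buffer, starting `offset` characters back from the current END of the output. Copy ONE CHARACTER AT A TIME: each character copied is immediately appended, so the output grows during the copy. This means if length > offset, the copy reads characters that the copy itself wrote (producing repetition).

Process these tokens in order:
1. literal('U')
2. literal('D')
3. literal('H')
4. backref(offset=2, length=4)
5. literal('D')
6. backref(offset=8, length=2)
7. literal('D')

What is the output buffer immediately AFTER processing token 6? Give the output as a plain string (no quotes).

Answer: UDHDHDHDUD

Derivation:
Token 1: literal('U'). Output: "U"
Token 2: literal('D'). Output: "UD"
Token 3: literal('H'). Output: "UDH"
Token 4: backref(off=2, len=4) (overlapping!). Copied 'DHDH' from pos 1. Output: "UDHDHDH"
Token 5: literal('D'). Output: "UDHDHDHD"
Token 6: backref(off=8, len=2). Copied 'UD' from pos 0. Output: "UDHDHDHDUD"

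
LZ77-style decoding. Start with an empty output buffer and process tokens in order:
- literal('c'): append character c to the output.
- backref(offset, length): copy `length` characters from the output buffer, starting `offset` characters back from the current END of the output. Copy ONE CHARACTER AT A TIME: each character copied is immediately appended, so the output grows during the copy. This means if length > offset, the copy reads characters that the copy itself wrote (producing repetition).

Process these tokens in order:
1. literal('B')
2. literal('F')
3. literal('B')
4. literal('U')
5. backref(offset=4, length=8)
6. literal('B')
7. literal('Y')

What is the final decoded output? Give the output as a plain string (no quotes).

Token 1: literal('B'). Output: "B"
Token 2: literal('F'). Output: "BF"
Token 3: literal('B'). Output: "BFB"
Token 4: literal('U'). Output: "BFBU"
Token 5: backref(off=4, len=8) (overlapping!). Copied 'BFBUBFBU' from pos 0. Output: "BFBUBFBUBFBU"
Token 6: literal('B'). Output: "BFBUBFBUBFBUB"
Token 7: literal('Y'). Output: "BFBUBFBUBFBUBY"

Answer: BFBUBFBUBFBUBY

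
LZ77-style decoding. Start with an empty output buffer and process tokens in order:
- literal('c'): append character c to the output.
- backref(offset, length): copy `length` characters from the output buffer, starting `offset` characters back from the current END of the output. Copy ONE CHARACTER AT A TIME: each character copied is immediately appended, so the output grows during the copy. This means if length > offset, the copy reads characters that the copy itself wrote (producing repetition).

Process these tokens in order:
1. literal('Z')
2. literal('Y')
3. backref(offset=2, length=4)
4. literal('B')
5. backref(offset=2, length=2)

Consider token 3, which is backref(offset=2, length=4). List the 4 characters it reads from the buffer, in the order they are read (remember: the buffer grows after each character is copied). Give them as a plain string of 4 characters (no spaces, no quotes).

Token 1: literal('Z'). Output: "Z"
Token 2: literal('Y'). Output: "ZY"
Token 3: backref(off=2, len=4). Buffer before: "ZY" (len 2)
  byte 1: read out[0]='Z', append. Buffer now: "ZYZ"
  byte 2: read out[1]='Y', append. Buffer now: "ZYZY"
  byte 3: read out[2]='Z', append. Buffer now: "ZYZYZ"
  byte 4: read out[3]='Y', append. Buffer now: "ZYZYZY"

Answer: ZYZY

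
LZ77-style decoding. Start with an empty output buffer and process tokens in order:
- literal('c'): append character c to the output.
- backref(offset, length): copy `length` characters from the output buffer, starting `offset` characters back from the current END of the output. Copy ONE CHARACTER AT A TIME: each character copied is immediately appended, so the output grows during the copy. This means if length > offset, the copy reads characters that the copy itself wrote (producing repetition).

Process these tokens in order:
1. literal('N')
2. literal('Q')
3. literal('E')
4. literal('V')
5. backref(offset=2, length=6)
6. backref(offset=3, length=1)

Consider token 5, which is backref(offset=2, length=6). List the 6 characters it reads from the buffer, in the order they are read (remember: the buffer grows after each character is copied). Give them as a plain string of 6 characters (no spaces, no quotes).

Answer: EVEVEV

Derivation:
Token 1: literal('N'). Output: "N"
Token 2: literal('Q'). Output: "NQ"
Token 3: literal('E'). Output: "NQE"
Token 4: literal('V'). Output: "NQEV"
Token 5: backref(off=2, len=6). Buffer before: "NQEV" (len 4)
  byte 1: read out[2]='E', append. Buffer now: "NQEVE"
  byte 2: read out[3]='V', append. Buffer now: "NQEVEV"
  byte 3: read out[4]='E', append. Buffer now: "NQEVEVE"
  byte 4: read out[5]='V', append. Buffer now: "NQEVEVEV"
  byte 5: read out[6]='E', append. Buffer now: "NQEVEVEVE"
  byte 6: read out[7]='V', append. Buffer now: "NQEVEVEVEV"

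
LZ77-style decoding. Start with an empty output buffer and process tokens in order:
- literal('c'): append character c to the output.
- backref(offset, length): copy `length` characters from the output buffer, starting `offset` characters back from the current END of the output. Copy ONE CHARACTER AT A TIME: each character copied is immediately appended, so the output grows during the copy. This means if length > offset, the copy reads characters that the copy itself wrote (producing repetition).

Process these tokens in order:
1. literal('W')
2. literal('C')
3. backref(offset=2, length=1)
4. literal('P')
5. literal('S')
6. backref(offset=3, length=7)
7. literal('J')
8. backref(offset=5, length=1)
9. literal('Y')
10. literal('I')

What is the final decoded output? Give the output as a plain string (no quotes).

Answer: WCWPSWPSWPSWJWYI

Derivation:
Token 1: literal('W'). Output: "W"
Token 2: literal('C'). Output: "WC"
Token 3: backref(off=2, len=1). Copied 'W' from pos 0. Output: "WCW"
Token 4: literal('P'). Output: "WCWP"
Token 5: literal('S'). Output: "WCWPS"
Token 6: backref(off=3, len=7) (overlapping!). Copied 'WPSWPSW' from pos 2. Output: "WCWPSWPSWPSW"
Token 7: literal('J'). Output: "WCWPSWPSWPSWJ"
Token 8: backref(off=5, len=1). Copied 'W' from pos 8. Output: "WCWPSWPSWPSWJW"
Token 9: literal('Y'). Output: "WCWPSWPSWPSWJWY"
Token 10: literal('I'). Output: "WCWPSWPSWPSWJWYI"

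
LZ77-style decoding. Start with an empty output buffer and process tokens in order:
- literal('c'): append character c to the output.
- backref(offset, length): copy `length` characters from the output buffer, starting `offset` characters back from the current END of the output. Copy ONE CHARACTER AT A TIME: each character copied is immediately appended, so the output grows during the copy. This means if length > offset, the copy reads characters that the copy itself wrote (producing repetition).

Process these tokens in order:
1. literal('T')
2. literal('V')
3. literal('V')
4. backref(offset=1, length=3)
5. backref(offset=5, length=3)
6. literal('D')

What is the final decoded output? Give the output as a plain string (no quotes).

Answer: TVVVVVVVVD

Derivation:
Token 1: literal('T'). Output: "T"
Token 2: literal('V'). Output: "TV"
Token 3: literal('V'). Output: "TVV"
Token 4: backref(off=1, len=3) (overlapping!). Copied 'VVV' from pos 2. Output: "TVVVVV"
Token 5: backref(off=5, len=3). Copied 'VVV' from pos 1. Output: "TVVVVVVVV"
Token 6: literal('D'). Output: "TVVVVVVVVD"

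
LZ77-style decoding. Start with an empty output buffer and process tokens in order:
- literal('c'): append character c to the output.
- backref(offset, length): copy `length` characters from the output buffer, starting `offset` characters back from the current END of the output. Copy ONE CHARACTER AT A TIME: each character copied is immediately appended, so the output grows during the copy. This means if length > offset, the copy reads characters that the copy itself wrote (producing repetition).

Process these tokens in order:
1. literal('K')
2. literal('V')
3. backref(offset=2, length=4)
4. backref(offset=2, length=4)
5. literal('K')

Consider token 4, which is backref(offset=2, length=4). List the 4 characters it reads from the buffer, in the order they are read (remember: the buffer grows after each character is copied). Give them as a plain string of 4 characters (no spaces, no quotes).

Answer: KVKV

Derivation:
Token 1: literal('K'). Output: "K"
Token 2: literal('V'). Output: "KV"
Token 3: backref(off=2, len=4) (overlapping!). Copied 'KVKV' from pos 0. Output: "KVKVKV"
Token 4: backref(off=2, len=4). Buffer before: "KVKVKV" (len 6)
  byte 1: read out[4]='K', append. Buffer now: "KVKVKVK"
  byte 2: read out[5]='V', append. Buffer now: "KVKVKVKV"
  byte 3: read out[6]='K', append. Buffer now: "KVKVKVKVK"
  byte 4: read out[7]='V', append. Buffer now: "KVKVKVKVKV"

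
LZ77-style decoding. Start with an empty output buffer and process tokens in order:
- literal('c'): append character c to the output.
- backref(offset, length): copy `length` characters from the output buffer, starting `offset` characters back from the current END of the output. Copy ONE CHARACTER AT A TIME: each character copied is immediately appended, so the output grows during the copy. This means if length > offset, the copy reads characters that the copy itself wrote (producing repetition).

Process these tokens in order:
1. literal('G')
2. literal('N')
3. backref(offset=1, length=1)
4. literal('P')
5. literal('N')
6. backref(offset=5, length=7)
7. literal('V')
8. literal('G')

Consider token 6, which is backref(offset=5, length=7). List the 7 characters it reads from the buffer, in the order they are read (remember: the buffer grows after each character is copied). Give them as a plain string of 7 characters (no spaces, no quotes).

Answer: GNNPNGN

Derivation:
Token 1: literal('G'). Output: "G"
Token 2: literal('N'). Output: "GN"
Token 3: backref(off=1, len=1). Copied 'N' from pos 1. Output: "GNN"
Token 4: literal('P'). Output: "GNNP"
Token 5: literal('N'). Output: "GNNPN"
Token 6: backref(off=5, len=7). Buffer before: "GNNPN" (len 5)
  byte 1: read out[0]='G', append. Buffer now: "GNNPNG"
  byte 2: read out[1]='N', append. Buffer now: "GNNPNGN"
  byte 3: read out[2]='N', append. Buffer now: "GNNPNGNN"
  byte 4: read out[3]='P', append. Buffer now: "GNNPNGNNP"
  byte 5: read out[4]='N', append. Buffer now: "GNNPNGNNPN"
  byte 6: read out[5]='G', append. Buffer now: "GNNPNGNNPNG"
  byte 7: read out[6]='N', append. Buffer now: "GNNPNGNNPNGN"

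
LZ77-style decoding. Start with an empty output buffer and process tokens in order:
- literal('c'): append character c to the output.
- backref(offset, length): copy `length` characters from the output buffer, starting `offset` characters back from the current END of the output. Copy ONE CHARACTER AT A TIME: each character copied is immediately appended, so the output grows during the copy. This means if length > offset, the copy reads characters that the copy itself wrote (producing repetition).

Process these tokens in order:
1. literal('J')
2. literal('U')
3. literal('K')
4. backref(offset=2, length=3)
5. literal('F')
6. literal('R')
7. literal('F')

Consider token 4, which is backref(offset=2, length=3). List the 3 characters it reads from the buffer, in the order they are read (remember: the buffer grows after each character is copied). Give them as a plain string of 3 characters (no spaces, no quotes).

Token 1: literal('J'). Output: "J"
Token 2: literal('U'). Output: "JU"
Token 3: literal('K'). Output: "JUK"
Token 4: backref(off=2, len=3). Buffer before: "JUK" (len 3)
  byte 1: read out[1]='U', append. Buffer now: "JUKU"
  byte 2: read out[2]='K', append. Buffer now: "JUKUK"
  byte 3: read out[3]='U', append. Buffer now: "JUKUKU"

Answer: UKU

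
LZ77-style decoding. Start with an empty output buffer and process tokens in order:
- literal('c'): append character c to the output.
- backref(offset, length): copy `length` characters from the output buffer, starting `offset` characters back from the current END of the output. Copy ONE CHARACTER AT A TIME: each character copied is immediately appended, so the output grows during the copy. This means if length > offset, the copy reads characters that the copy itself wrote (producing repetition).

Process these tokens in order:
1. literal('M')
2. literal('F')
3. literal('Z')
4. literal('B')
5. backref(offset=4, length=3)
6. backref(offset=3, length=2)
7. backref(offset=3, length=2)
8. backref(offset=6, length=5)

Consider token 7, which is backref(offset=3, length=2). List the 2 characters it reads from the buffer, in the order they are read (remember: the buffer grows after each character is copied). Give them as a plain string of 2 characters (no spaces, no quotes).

Token 1: literal('M'). Output: "M"
Token 2: literal('F'). Output: "MF"
Token 3: literal('Z'). Output: "MFZ"
Token 4: literal('B'). Output: "MFZB"
Token 5: backref(off=4, len=3). Copied 'MFZ' from pos 0. Output: "MFZBMFZ"
Token 6: backref(off=3, len=2). Copied 'MF' from pos 4. Output: "MFZBMFZMF"
Token 7: backref(off=3, len=2). Buffer before: "MFZBMFZMF" (len 9)
  byte 1: read out[6]='Z', append. Buffer now: "MFZBMFZMFZ"
  byte 2: read out[7]='M', append. Buffer now: "MFZBMFZMFZM"

Answer: ZM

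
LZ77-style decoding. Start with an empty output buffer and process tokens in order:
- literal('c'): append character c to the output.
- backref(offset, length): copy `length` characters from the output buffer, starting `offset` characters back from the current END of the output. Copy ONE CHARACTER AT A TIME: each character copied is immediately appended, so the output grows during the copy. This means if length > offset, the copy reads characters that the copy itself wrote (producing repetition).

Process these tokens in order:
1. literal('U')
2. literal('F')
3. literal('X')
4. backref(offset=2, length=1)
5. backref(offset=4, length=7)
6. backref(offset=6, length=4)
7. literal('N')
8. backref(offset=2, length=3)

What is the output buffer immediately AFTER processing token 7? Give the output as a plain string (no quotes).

Answer: UFXFUFXFUFXFXFUN

Derivation:
Token 1: literal('U'). Output: "U"
Token 2: literal('F'). Output: "UF"
Token 3: literal('X'). Output: "UFX"
Token 4: backref(off=2, len=1). Copied 'F' from pos 1. Output: "UFXF"
Token 5: backref(off=4, len=7) (overlapping!). Copied 'UFXFUFX' from pos 0. Output: "UFXFUFXFUFX"
Token 6: backref(off=6, len=4). Copied 'FXFU' from pos 5. Output: "UFXFUFXFUFXFXFU"
Token 7: literal('N'). Output: "UFXFUFXFUFXFXFUN"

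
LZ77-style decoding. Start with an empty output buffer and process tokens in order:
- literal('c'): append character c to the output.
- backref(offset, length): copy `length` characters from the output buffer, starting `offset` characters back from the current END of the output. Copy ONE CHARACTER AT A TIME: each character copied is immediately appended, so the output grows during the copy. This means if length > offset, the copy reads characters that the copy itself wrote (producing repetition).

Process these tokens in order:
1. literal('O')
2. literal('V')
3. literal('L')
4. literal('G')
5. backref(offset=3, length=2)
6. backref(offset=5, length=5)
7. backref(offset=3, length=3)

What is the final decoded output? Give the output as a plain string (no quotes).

Answer: OVLGVLVLGVLGVL

Derivation:
Token 1: literal('O'). Output: "O"
Token 2: literal('V'). Output: "OV"
Token 3: literal('L'). Output: "OVL"
Token 4: literal('G'). Output: "OVLG"
Token 5: backref(off=3, len=2). Copied 'VL' from pos 1. Output: "OVLGVL"
Token 6: backref(off=5, len=5). Copied 'VLGVL' from pos 1. Output: "OVLGVLVLGVL"
Token 7: backref(off=3, len=3). Copied 'GVL' from pos 8. Output: "OVLGVLVLGVLGVL"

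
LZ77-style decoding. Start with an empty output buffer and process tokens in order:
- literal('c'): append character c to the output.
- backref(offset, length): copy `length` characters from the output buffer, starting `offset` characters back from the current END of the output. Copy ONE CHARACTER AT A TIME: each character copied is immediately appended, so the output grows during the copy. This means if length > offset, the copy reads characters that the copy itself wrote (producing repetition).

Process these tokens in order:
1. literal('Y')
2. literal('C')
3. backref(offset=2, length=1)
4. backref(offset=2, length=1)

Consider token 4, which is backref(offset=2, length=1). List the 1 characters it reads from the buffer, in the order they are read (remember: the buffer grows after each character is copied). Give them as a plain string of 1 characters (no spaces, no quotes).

Token 1: literal('Y'). Output: "Y"
Token 2: literal('C'). Output: "YC"
Token 3: backref(off=2, len=1). Copied 'Y' from pos 0. Output: "YCY"
Token 4: backref(off=2, len=1). Buffer before: "YCY" (len 3)
  byte 1: read out[1]='C', append. Buffer now: "YCYC"

Answer: C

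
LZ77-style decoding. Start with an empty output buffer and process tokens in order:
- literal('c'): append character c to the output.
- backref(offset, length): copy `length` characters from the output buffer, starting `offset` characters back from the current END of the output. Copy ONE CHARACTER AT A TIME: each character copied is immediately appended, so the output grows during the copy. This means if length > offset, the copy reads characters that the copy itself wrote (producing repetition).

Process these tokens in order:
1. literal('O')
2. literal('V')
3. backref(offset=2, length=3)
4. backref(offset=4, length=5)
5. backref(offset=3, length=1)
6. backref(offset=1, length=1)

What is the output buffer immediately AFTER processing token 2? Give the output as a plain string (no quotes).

Answer: OV

Derivation:
Token 1: literal('O'). Output: "O"
Token 2: literal('V'). Output: "OV"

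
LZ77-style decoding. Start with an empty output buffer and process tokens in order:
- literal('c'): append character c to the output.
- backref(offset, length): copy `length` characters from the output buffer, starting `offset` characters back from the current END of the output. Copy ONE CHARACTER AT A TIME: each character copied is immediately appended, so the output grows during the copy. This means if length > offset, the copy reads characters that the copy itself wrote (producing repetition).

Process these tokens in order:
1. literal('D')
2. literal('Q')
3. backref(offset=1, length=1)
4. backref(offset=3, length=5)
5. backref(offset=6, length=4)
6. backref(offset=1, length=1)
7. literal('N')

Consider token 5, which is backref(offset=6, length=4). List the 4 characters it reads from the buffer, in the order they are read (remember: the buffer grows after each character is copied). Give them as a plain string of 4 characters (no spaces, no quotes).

Answer: QDQQ

Derivation:
Token 1: literal('D'). Output: "D"
Token 2: literal('Q'). Output: "DQ"
Token 3: backref(off=1, len=1). Copied 'Q' from pos 1. Output: "DQQ"
Token 4: backref(off=3, len=5) (overlapping!). Copied 'DQQDQ' from pos 0. Output: "DQQDQQDQ"
Token 5: backref(off=6, len=4). Buffer before: "DQQDQQDQ" (len 8)
  byte 1: read out[2]='Q', append. Buffer now: "DQQDQQDQQ"
  byte 2: read out[3]='D', append. Buffer now: "DQQDQQDQQD"
  byte 3: read out[4]='Q', append. Buffer now: "DQQDQQDQQDQ"
  byte 4: read out[5]='Q', append. Buffer now: "DQQDQQDQQDQQ"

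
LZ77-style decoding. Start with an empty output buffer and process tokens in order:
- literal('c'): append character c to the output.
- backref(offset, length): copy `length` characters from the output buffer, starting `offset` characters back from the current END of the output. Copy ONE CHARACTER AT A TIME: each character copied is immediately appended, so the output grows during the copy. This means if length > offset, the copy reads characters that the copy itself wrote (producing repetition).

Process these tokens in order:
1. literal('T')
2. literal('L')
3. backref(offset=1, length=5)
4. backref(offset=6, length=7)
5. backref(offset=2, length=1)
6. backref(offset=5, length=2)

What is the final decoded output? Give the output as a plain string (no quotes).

Answer: TLLLLLLLLLLLLLLLL

Derivation:
Token 1: literal('T'). Output: "T"
Token 2: literal('L'). Output: "TL"
Token 3: backref(off=1, len=5) (overlapping!). Copied 'LLLLL' from pos 1. Output: "TLLLLLL"
Token 4: backref(off=6, len=7) (overlapping!). Copied 'LLLLLLL' from pos 1. Output: "TLLLLLLLLLLLLL"
Token 5: backref(off=2, len=1). Copied 'L' from pos 12. Output: "TLLLLLLLLLLLLLL"
Token 6: backref(off=5, len=2). Copied 'LL' from pos 10. Output: "TLLLLLLLLLLLLLLLL"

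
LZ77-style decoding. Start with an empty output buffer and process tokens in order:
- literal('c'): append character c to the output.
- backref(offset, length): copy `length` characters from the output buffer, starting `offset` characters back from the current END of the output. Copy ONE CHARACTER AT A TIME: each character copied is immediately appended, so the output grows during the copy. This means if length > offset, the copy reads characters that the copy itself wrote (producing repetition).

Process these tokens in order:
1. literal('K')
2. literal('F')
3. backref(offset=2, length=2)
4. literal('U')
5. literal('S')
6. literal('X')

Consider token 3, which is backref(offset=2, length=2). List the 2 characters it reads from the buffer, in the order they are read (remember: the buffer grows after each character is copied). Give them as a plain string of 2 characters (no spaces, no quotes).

Token 1: literal('K'). Output: "K"
Token 2: literal('F'). Output: "KF"
Token 3: backref(off=2, len=2). Buffer before: "KF" (len 2)
  byte 1: read out[0]='K', append. Buffer now: "KFK"
  byte 2: read out[1]='F', append. Buffer now: "KFKF"

Answer: KF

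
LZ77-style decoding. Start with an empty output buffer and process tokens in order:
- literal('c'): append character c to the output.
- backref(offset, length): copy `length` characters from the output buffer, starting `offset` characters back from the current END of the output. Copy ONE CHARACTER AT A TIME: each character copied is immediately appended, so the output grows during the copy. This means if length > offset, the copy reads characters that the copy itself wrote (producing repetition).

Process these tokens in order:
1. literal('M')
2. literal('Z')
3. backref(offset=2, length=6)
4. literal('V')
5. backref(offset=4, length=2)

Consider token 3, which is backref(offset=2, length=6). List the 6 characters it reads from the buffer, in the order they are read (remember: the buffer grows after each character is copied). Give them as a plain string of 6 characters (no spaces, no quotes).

Token 1: literal('M'). Output: "M"
Token 2: literal('Z'). Output: "MZ"
Token 3: backref(off=2, len=6). Buffer before: "MZ" (len 2)
  byte 1: read out[0]='M', append. Buffer now: "MZM"
  byte 2: read out[1]='Z', append. Buffer now: "MZMZ"
  byte 3: read out[2]='M', append. Buffer now: "MZMZM"
  byte 4: read out[3]='Z', append. Buffer now: "MZMZMZ"
  byte 5: read out[4]='M', append. Buffer now: "MZMZMZM"
  byte 6: read out[5]='Z', append. Buffer now: "MZMZMZMZ"

Answer: MZMZMZ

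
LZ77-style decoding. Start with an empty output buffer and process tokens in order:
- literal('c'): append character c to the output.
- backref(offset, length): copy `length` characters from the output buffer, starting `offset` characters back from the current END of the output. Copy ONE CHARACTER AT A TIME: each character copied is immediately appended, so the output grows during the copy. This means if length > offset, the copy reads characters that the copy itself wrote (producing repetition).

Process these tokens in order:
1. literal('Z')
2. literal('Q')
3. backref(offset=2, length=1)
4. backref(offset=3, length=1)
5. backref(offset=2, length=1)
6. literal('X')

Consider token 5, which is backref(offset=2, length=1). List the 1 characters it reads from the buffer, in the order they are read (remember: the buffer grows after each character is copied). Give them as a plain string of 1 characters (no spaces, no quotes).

Answer: Z

Derivation:
Token 1: literal('Z'). Output: "Z"
Token 2: literal('Q'). Output: "ZQ"
Token 3: backref(off=2, len=1). Copied 'Z' from pos 0. Output: "ZQZ"
Token 4: backref(off=3, len=1). Copied 'Z' from pos 0. Output: "ZQZZ"
Token 5: backref(off=2, len=1). Buffer before: "ZQZZ" (len 4)
  byte 1: read out[2]='Z', append. Buffer now: "ZQZZZ"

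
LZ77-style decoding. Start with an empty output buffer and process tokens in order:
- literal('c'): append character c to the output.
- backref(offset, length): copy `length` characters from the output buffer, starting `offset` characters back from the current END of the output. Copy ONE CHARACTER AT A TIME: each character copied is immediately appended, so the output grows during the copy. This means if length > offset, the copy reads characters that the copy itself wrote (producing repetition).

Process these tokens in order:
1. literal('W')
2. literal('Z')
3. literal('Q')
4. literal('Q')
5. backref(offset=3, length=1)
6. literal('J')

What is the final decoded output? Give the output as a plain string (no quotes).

Token 1: literal('W'). Output: "W"
Token 2: literal('Z'). Output: "WZ"
Token 3: literal('Q'). Output: "WZQ"
Token 4: literal('Q'). Output: "WZQQ"
Token 5: backref(off=3, len=1). Copied 'Z' from pos 1. Output: "WZQQZ"
Token 6: literal('J'). Output: "WZQQZJ"

Answer: WZQQZJ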